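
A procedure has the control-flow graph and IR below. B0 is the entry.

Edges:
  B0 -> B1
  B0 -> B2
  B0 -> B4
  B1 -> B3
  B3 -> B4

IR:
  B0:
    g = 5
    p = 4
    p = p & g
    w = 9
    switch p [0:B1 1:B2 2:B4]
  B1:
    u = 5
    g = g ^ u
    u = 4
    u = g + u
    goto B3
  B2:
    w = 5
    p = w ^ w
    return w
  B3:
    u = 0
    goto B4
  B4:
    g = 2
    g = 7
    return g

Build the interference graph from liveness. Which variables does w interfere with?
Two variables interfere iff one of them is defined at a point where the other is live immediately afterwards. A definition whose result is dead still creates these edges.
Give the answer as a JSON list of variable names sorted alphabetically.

Answer: ["g", "p"]

Derivation:
def/use:
  B0: {g,p,w} / ∅
  B1: {g,u} / {g}
  B2: {p,w} / ∅
  B3: {u} / ∅
  B4: {g} / ∅

Live sets:
  B0 li=∅ lo={g}
  B1 li={g} lo=∅
  B2 li=∅ lo=∅
  B3 li=∅ lo=∅
  B4 li=∅ lo=∅

Interference:
  g: {p,u,w}
  p: {g,w}
  u: {g}
  w: {g,p}

N(w) = ["g", "p"]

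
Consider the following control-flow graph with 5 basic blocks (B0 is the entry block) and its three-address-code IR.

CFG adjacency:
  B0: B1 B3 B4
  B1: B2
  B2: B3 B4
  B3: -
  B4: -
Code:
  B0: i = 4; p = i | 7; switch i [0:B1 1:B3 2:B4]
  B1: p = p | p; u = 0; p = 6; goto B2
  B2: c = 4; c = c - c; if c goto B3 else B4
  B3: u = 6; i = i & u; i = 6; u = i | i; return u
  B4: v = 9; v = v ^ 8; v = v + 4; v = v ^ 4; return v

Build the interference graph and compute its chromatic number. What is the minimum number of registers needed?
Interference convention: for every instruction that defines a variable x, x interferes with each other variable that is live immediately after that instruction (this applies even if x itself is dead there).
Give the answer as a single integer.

Answer: 2

Analysis:
Per-block:
  B0: def={i,p} ue=∅
  B1: def={p,u} ue={p}
  B2: def={c} ue=∅
  B3: def={i,u} ue={i}
  B4: def={v} ue=∅

Liveness:
  live B0: ∅→{i,p}
  live B1: {i,p}→{i}
  live B2: {i}→{i}
  live B3: {i}→∅
  live B4: ∅→∅

Conflict graph:
  c — {i}
  i — {c,p,u}
  p — {i}
  u — {i}
  v — ∅

Chromatic number:
  lower bound: {c,i} mutually conflict ⇒ χ ≥ 2
  assign c→R1 i→R0 p→R1 u→R1 v→R0 — no edge inside a register ⇒ χ ≤ 2
  χ = 2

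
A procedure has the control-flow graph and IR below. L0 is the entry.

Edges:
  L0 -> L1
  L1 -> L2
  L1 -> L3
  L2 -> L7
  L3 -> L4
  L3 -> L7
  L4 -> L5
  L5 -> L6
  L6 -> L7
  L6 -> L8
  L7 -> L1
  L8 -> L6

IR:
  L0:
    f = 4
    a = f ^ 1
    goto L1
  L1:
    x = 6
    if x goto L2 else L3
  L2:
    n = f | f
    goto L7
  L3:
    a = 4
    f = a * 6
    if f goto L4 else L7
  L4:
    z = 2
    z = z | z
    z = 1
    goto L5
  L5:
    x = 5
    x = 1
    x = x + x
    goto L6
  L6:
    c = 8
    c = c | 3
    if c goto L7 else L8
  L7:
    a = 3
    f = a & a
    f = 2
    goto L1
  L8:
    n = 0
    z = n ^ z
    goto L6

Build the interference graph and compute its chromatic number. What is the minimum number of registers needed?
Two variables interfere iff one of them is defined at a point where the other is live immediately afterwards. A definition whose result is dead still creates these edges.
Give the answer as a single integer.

Per-block:
  L0: def={a,f} ue=∅
  L1: def={x} ue=∅
  L2: def={n} ue={f}
  L3: def={a,f} ue=∅
  L4: def={z} ue=∅
  L5: def={x} ue=∅
  L6: def={c} ue=∅
  L7: def={a,f} ue=∅
  L8: def={n,z} ue={z}

Liveness:
  live L0: ∅→{f}
  live L1: {f}→{f}
  live L2: {f}→∅
  live L3: ∅→∅
  live L4: ∅→{z}
  live L5: {z}→{z}
  live L6: {z}→{z}
  live L7: ∅→{f}
  live L8: {z}→{z}

Interfere edges:
  a↔{f}
  c↔{z}
  f↔{a,x}
  n↔{z}
  x↔{f,z}
  z↔{c,n,x}

Chromatic number:
  {a,f} pairwise interfere (2-clique) ⇒ χ ≥ 2
  2-colouring: c0={f,z}  c1={a,c,n,x}
  χ = 2

Answer: 2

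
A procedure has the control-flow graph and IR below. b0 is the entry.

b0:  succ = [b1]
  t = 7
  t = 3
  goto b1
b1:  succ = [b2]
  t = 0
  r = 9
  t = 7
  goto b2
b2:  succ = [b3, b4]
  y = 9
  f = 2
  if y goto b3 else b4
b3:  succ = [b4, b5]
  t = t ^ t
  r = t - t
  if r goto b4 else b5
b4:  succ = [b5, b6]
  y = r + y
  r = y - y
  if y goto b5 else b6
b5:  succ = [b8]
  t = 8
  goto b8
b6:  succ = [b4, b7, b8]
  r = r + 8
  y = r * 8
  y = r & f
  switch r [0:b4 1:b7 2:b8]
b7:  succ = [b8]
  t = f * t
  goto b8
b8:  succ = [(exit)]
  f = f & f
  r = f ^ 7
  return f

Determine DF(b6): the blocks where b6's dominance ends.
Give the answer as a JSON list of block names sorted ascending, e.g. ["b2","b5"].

Answer: ["b4", "b8"]

Working:
idom tree: b1←b0 b2←b1 b3←b2 b4←b2 b5←b2 b6←b4 b7←b6 b8←b2
Dom∩ at merges:
  b4: preds {b2,b3,b6}: {b0,b1,b2} ∩ {b0,b1,b2,b3} ∩ {b0,b1,b2,b4,b6} = {b0,b1,b2}; idom=b2
  b5: preds {b3,b4}: {b0,b1,b2,b3} ∩ {b0,b1,b2,b4} = {b0,b1,b2}; idom=b2
  b8: preds {b5,b6,b7}: {b0,b1,b2,b5} ∩ {b0,b1,b2,b4,b6} ∩ {b0,b1,b2,b4,b6,b7} = {b0,b1,b2}; idom=b2

DF derivation:
  join b4 pred b2: · stop@b2
  join b4 pred b3: b3 stop@b2
  join b4 pred b6: b6→b4 stop@b2
  join b5 pred b3: b3 stop@b2
  join b5 pred b4: b4 stop@b2
  join b8 pred b5: b5 stop@b2
  join b8 pred b6: b6→b4 stop@b2
  join b8 pred b7: b7→b6→b4 stop@b2
  b0: DF=∅
  b1: DF=∅
  b2: DF=∅
  b3: DF={b4,b5}
  b4: DF={b4,b5,b8}
  b5: DF={b8}
  b6: DF={b4,b8}
  b7: DF={b8}
  b8: DF=∅

DF(b6) = ["b4", "b8"]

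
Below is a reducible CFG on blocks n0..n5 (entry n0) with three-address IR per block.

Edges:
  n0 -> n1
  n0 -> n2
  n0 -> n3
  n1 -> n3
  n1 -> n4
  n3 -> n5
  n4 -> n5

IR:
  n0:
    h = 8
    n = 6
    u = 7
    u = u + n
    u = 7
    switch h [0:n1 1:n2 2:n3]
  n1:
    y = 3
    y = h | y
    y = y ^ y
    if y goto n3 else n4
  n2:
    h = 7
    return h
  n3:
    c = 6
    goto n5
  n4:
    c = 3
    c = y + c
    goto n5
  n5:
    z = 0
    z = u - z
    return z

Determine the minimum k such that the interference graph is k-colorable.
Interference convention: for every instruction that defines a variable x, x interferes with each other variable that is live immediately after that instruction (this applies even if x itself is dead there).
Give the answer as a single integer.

def/use:
  n0: def={h,n,u} ue=∅
  n1: def={y} ue={h}
  n2: def={h} ue=∅
  n3: def={c} ue=∅
  n4: def={c} ue={y}
  n5: def={z} ue={u}

Live sets:
  live n0: ∅→{h,u}
  live n1: {h,u}→{u,y}
  live n2: ∅→∅
  live n3: {u}→{u}
  live n4: {u,y}→{u}
  live n5: {u}→∅

Interfere edges:
  c — {u,y}
  h — {n,u,y}
  n — {h,u}
  u — {c,h,n,y,z}
  y — {c,h,u}
  z — {u}

Chromatic number:
  clique {c,u,y} ⇒ need ≥ 3
  assign c→c1 h→c1 n→c2 u→c0 y→c2 z→c1 — no edge inside a register ⇒ χ ≤ 3
  χ = 3

Answer: 3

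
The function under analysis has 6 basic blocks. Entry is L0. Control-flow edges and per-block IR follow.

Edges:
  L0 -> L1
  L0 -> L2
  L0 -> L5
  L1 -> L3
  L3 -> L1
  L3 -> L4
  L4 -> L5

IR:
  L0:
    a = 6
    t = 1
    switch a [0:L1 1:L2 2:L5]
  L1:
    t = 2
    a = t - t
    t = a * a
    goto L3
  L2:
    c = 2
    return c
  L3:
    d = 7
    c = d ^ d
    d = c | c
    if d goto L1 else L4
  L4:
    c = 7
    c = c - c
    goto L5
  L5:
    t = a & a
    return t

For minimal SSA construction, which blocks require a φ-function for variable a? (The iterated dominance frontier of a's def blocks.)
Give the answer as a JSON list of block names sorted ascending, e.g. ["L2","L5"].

idom tree: L1←L0 L2←L0 L3←L1 L4←L3 L5←L0
Dom at joins:
  L1: preds {L0,L3}: {L0} ∩ {L0,L1,L3} = {L0}; idom=L0
  L5: preds {L0,L4}: {L0} ∩ {L0,L1,L3,L4} = {L0}; idom=L0

Frontier:
  L1←L0: walk · to L0
  L1←L3: walk L3→L1 to L0
  L5←L0: walk · to L0
  L5←L4: walk L4→L3→L1 to L0
  DF(L0)=∅
  DF(L1)={L1,L5}
  DF(L2)=∅
  DF(L3)={L1,L5}
  DF(L4)={L5}
  DF(L5)=∅

φ for a: defs {L0,L1}
  DF⁺ = {L1,L5}

Answer: ["L1", "L5"]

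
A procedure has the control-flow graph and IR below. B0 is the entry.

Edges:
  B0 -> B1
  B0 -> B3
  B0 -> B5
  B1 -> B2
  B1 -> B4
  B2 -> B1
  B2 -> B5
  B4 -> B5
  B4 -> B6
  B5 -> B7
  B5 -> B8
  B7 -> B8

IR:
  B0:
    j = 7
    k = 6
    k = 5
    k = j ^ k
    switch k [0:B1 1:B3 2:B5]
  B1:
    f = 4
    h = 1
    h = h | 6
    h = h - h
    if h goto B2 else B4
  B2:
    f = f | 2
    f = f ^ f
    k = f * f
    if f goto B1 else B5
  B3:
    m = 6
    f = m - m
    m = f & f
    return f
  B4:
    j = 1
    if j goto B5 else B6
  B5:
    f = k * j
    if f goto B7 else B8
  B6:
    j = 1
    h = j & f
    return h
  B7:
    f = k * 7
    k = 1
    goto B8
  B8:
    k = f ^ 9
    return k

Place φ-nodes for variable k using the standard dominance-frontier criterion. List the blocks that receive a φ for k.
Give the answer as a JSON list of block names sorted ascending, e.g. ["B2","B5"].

Answer: ["B1", "B5", "B8"]

Working:
idom tree: B1←B0 B2←B1 B3←B0 B4←B1 B5←B0 B6←B4 B7←B5 B8←B5
Join-block Dom:
  B1: preds {B0,B2}: {B0} ∩ {B0,B1,B2} = {B0}; idom=B0
  B5: preds {B0,B2,B4}: {B0} ∩ {B0,B1,B2} ∩ {B0,B1,B4} = {B0}; idom=B0
  B8: preds {B5,B7}: {B0,B5} ∩ {B0,B5,B7} = {B0,B5}; idom=B5

DF walk-up:
  B1←B0: walk · to B0
  B1←B2: walk B2→B1 to B0
  B5←B0: walk · to B0
  B5←B2: walk B2→B1 to B0
  B5←B4: walk B4→B1 to B0
  B8←B5: walk · to B5
  B8←B7: walk B7 to B5
  B0 → ∅
  B1 → {B1,B5}
  B2 → {B1,B5}
  B3 → ∅
  B4 → {B5}
  B5 → ∅
  B6 → ∅
  B7 → {B8}
  B8 → ∅

φ for k: defs {B0,B2,B7,B8}
  DF⁺ = {B1,B5,B8}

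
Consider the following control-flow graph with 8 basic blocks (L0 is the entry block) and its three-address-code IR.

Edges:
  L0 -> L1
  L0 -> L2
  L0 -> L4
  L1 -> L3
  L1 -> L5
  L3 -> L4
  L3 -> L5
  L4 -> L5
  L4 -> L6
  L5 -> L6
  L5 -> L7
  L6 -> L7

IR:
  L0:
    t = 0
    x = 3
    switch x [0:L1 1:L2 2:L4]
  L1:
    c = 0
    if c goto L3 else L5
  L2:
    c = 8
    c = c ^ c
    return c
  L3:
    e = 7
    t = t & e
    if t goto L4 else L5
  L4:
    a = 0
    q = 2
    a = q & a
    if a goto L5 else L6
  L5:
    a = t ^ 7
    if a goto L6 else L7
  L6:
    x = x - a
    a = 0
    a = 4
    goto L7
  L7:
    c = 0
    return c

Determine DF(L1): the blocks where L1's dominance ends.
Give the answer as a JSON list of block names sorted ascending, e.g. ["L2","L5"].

idom tree: L1←L0 L2←L0 L3←L1 L4←L0 L5←L0 L6←L0 L7←L0
Dom∩ at merges:
  L4: preds {L0,L3}: {L0} ∩ {L0,L1,L3} = {L0}; idom=L0
  L5: preds {L1,L3,L4}: {L0,L1} ∩ {L0,L1,L3} ∩ {L0,L4} = {L0}; idom=L0
  L6: preds {L4,L5}: {L0,L4} ∩ {L0,L5} = {L0}; idom=L0
  L7: preds {L5,L6}: {L0,L5} ∩ {L0,L6} = {L0}; idom=L0

Frontier:
  L4←L0: walk · to L0
  L4←L3: walk L3→L1 to L0
  L5←L1: walk L1 to L0
  L5←L3: walk L3→L1 to L0
  L5←L4: walk L4 to L0
  L6←L4: walk L4 to L0
  L6←L5: walk L5 to L0
  L7←L5: walk L5 to L0
  L7←L6: walk L6 to L0
  L0 → ∅
  L1 → {L4,L5}
  L2 → ∅
  L3 → {L4,L5}
  L4 → {L5,L6}
  L5 → {L6,L7}
  L6 → {L7}
  L7 → ∅

DF(L1) = ["L4", "L5"]

Answer: ["L4", "L5"]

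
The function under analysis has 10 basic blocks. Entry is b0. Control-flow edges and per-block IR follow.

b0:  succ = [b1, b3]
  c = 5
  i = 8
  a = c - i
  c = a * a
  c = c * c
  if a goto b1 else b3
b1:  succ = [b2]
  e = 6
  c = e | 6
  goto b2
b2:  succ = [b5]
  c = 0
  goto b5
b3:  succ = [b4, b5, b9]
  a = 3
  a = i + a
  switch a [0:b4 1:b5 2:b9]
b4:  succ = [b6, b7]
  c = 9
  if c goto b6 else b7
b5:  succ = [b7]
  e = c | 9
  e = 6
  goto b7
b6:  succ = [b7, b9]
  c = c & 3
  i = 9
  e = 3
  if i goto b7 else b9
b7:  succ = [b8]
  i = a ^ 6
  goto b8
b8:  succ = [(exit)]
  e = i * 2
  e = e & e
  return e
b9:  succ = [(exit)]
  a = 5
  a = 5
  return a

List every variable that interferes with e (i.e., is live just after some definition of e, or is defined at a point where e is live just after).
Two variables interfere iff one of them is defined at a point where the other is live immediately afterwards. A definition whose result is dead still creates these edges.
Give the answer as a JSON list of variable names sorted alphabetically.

Answer: ["a", "i"]

Working:
def/use:
  b0: {a,c,i} / ∅
  b1: {c,e} / ∅
  b2: {c} / ∅
  b3: {a} / {i}
  b4: {c} / ∅
  b5: {e} / {c}
  b6: {c,e,i} / {c}
  b7: {i} / {a}
  b8: {e} / {i}
  b9: {a} / ∅

Liveness:
  live b0: ∅→{a,c,i}
  live b1: {a}→{a}
  live b2: {a}→{a,c}
  live b3: {c,i}→{a,c}
  live b4: {a}→{a,c}
  live b5: {a,c}→{a}
  live b6: {a,c}→{a}
  live b7: {a}→{i}
  live b8: {i}→∅
  live b9: ∅→∅

Conflict graph:
  a: {c,e,i}
  c: {a,i}
  e: {a,i}
  i: {a,c,e}

N(e) = ["a", "i"]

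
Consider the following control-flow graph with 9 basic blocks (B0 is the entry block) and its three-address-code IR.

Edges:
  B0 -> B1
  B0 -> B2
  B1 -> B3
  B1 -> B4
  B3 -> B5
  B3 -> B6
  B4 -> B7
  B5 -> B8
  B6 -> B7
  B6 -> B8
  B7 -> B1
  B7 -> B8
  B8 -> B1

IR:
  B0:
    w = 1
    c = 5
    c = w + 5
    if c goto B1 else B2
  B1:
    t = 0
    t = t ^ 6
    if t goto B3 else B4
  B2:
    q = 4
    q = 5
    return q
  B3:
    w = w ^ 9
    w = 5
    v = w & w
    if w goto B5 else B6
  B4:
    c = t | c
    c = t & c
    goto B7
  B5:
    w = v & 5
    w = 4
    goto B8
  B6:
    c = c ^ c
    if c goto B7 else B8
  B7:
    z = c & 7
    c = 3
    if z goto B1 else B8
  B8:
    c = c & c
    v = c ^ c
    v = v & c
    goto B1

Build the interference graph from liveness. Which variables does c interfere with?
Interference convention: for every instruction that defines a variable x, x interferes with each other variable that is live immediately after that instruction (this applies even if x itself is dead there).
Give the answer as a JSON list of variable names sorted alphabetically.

Block summaries:
  B0: def={c,w} ue=∅
  B1: def={t} ue=∅
  B2: def={q} ue=∅
  B3: def={v,w} ue={w}
  B4: def={c} ue={c,t}
  B5: def={w} ue={v}
  B6: def={c} ue={c}
  B7: def={c,z} ue={c}
  B8: def={c,v} ue={c}

Liveness:
  B0 li=∅ lo={c,w}
  B1 li={c,w} lo={c,t,w}
  B2 li=∅ lo=∅
  B3 li={c,w} lo={c,v,w}
  B4 li={c,t,w} lo={c,w}
  B5 li={c,v} lo={c,w}
  B6 li={c,w} lo={c,w}
  B7 li={c,w} lo={c,w}
  B8 li={c,w} lo={c,w}

Interfere edges:
  c — {t,v,w,z}
  q — ∅
  t — {c,w}
  v — {c,w}
  w — {c,t,v,z}
  z — {c,w}

N(c) = ["t", "v", "w", "z"]

Answer: ["t", "v", "w", "z"]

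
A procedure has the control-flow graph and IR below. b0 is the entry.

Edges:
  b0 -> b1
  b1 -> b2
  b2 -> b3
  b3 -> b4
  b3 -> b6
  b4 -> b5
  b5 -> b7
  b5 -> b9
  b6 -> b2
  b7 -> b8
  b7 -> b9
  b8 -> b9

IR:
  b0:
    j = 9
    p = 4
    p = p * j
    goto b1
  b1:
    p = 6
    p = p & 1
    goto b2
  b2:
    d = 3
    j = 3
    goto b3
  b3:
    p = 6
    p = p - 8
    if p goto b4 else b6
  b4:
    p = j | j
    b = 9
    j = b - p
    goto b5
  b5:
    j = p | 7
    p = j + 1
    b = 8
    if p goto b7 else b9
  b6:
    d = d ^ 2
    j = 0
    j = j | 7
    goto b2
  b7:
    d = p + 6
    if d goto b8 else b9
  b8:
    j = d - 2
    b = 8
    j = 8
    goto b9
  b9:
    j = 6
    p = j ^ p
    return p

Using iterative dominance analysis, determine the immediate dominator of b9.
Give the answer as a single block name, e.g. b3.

Answer: b5

Derivation:
idom tree: b1←b0 b2←b1 b3←b2 b4←b3 b5←b4 b6←b3 b7←b5 b8←b7 b9←b5
Dom∩ at merges:
  b2: preds {b1,b6}: {b0,b1} ∩ {b0,b1,b2,b3,b6} = {b0,b1}; idom=b1
  b9: preds {b5,b7,b8}: {b0,b1,b2,b3,b4,b5} ∩ {b0,b1,b2,b3,b4,b5,b7} ∩ {b0,b1,b2,b3,b4,b5,b7,b8} = {b0,b1,b2,b3,b4,b5}; idom=b5

idom(b9) = b5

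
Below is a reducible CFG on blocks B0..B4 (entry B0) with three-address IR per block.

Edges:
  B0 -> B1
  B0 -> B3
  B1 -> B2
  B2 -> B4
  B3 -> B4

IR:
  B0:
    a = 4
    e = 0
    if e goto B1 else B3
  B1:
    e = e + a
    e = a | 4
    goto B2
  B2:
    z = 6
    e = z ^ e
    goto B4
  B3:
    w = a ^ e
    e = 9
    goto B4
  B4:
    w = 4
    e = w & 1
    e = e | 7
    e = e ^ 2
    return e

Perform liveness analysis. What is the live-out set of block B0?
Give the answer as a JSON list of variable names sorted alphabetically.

Answer: ["a", "e"]

Working:
Block summaries:
  B0: {a,e} / ∅
  B1: {e} / {a,e}
  B2: {e,z} / {e}
  B3: {e,w} / {a,e}
  B4: {e,w} / ∅

Backward fixpoint:
  live B0: ∅→{a,e}
  live B1: {a,e}→{e}
  live B2: {e}→∅
  live B3: {a,e}→∅
  live B4: ∅→∅

live-out(B0) = ["a", "e"]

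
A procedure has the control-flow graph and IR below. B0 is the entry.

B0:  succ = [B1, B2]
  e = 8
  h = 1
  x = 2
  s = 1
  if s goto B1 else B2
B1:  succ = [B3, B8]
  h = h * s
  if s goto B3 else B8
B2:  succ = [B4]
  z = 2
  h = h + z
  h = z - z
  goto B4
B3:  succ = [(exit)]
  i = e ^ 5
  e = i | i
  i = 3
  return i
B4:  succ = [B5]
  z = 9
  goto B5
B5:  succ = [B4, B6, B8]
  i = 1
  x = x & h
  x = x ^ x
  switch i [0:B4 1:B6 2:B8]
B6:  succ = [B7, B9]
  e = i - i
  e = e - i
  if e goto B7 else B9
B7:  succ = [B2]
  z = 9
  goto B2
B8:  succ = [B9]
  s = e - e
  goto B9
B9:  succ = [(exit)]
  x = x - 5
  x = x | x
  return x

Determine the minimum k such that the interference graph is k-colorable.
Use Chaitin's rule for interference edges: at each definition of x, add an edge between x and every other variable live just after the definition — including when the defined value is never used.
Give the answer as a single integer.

def/use:
  B0: def={e,h,s,x} ue=∅
  B1: def={h} ue={h,s}
  B2: def={h,z} ue={h}
  B3: def={e,i} ue={e}
  B4: def={z} ue=∅
  B5: def={i,x} ue={h,x}
  B6: def={e} ue={i}
  B7: def={z} ue=∅
  B8: def={s} ue={e}
  B9: def={x} ue={x}

Live sets:
  B0 li=∅ lo={e,h,s,x}
  B1 li={e,h,s,x} lo={e,x}
  B2 li={e,h,x} lo={e,h,x}
  B3 li={e} lo=∅
  B4 li={e,h,x} lo={e,h,x}
  B5 li={e,h,x} lo={e,h,i,x}
  B6 li={h,i,x} lo={e,h,x}
  B7 li={e,h,x} lo={e,h,x}
  B8 li={e,x} lo={x}
  B9 li={x} lo=∅

Conflict graph:
  e↔{h,i,s,x,z}
  h↔{e,i,s,x,z}
  i↔{e,h,x}
  s↔{e,h,x}
  x↔{e,h,i,s,z}
  z↔{e,h,x}

Chromatic number:
  clique {e,h,i,x} ⇒ need ≥ 4
  assign e→r0 h→r1 i→r3 s→r3 x→r2 z→r3 — no edge inside a register ⇒ χ ≤ 4
  χ = 4

Answer: 4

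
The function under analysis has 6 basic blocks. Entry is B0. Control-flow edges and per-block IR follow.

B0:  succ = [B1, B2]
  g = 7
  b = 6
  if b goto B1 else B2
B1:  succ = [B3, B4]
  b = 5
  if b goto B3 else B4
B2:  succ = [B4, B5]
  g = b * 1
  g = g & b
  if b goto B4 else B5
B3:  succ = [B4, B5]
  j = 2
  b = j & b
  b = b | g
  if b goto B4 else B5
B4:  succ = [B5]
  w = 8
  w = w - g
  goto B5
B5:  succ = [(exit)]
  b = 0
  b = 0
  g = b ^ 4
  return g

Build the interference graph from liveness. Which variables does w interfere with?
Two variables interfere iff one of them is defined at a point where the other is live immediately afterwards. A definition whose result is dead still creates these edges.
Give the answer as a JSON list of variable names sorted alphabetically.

Answer: ["g"]

Derivation:
Block summaries:
  B0: {b,g} / ∅
  B1: {b} / ∅
  B2: {g} / {b}
  B3: {b,j} / {b,g}
  B4: {w} / {g}
  B5: {b,g} / ∅

Backward fixpoint:
  live B0: ∅→{b,g}
  live B1: {g}→{b,g}
  live B2: {b}→{g}
  live B3: {b,g}→{g}
  live B4: {g}→∅
  live B5: ∅→∅

Interfere edges:
  b↔{g,j}
  g↔{b,j,w}
  j↔{b,g}
  w↔{g}

N(w) = ["g"]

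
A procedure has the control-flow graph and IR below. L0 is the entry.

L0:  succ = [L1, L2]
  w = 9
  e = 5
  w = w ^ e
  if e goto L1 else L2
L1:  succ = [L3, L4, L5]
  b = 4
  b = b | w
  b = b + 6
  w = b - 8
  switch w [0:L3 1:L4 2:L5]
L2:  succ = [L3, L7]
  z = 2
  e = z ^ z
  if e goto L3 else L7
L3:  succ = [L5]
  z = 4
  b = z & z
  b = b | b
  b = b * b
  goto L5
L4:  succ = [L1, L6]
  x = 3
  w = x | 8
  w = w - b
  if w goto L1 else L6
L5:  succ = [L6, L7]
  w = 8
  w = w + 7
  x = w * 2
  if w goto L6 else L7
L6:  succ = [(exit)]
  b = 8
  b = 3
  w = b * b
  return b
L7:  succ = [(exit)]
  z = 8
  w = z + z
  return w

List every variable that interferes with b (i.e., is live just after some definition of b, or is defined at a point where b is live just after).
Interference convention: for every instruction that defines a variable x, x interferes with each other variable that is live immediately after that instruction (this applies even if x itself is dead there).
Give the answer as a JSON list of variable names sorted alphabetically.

Answer: ["w", "x"]

Analysis:
Per-block:
  L0 def {e,w} use ∅
  L1 def {b,w} use {w}
  L2 def {e,z} use ∅
  L3 def {b,z} use ∅
  L4 def {w,x} use {b}
  L5 def {w,x} use ∅
  L6 def {b,w} use ∅
  L7 def {w,z} use ∅

Backward fixpoint:
  L0 li=∅ lo={w}
  L1 li={w} lo={b}
  L2 li=∅ lo=∅
  L3 li=∅ lo=∅
  L4 li={b} lo={w}
  L5 li=∅ lo=∅
  L6 li=∅ lo=∅
  L7 li=∅ lo=∅

Interfere edges:
  b: {w,x}
  e: {w}
  w: {b,e,x}
  x: {b,w}
  z: ∅

N(b) = ["w", "x"]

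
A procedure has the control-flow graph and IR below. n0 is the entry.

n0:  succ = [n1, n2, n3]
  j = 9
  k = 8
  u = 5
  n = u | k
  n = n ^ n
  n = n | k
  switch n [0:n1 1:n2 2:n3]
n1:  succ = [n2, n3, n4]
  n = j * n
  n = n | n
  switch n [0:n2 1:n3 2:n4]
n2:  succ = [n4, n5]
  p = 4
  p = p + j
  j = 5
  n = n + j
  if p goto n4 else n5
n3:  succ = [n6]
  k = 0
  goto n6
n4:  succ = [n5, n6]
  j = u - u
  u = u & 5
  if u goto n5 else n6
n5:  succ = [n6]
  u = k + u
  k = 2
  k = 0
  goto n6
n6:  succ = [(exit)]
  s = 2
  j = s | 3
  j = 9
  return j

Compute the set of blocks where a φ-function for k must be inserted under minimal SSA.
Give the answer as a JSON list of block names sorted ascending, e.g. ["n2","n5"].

Answer: ["n6"]

Analysis:
idom tree: n1←n0 n2←n0 n3←n0 n4←n0 n5←n0 n6←n0
Dom at joins:
  n2: preds {n0,n1}: {n0} ∩ {n0,n1} = {n0}; idom=n0
  n3: preds {n0,n1}: {n0} ∩ {n0,n1} = {n0}; idom=n0
  n4: preds {n1,n2}: {n0,n1} ∩ {n0,n2} = {n0}; idom=n0
  n5: preds {n2,n4}: {n0,n2} ∩ {n0,n4} = {n0}; idom=n0
  n6: preds {n3,n4,n5}: {n0,n3} ∩ {n0,n4} ∩ {n0,n5} = {n0}; idom=n0

Frontier:
  join n2 pred n0: · stop@n0
  join n2 pred n1: n1 stop@n0
  join n3 pred n0: · stop@n0
  join n3 pred n1: n1 stop@n0
  join n4 pred n1: n1 stop@n0
  join n4 pred n2: n2 stop@n0
  join n5 pred n2: n2 stop@n0
  join n5 pred n4: n4 stop@n0
  join n6 pred n3: n3 stop@n0
  join n6 pred n4: n4 stop@n0
  join n6 pred n5: n5 stop@n0
  n0: DF=∅
  n1: DF={n2,n3,n4}
  n2: DF={n4,n5}
  n3: DF={n6}
  n4: DF={n5,n6}
  n5: DF={n6}
  n6: DF=∅

φ for k: defs {n0,n3,n5}
  DF⁺ = {n6}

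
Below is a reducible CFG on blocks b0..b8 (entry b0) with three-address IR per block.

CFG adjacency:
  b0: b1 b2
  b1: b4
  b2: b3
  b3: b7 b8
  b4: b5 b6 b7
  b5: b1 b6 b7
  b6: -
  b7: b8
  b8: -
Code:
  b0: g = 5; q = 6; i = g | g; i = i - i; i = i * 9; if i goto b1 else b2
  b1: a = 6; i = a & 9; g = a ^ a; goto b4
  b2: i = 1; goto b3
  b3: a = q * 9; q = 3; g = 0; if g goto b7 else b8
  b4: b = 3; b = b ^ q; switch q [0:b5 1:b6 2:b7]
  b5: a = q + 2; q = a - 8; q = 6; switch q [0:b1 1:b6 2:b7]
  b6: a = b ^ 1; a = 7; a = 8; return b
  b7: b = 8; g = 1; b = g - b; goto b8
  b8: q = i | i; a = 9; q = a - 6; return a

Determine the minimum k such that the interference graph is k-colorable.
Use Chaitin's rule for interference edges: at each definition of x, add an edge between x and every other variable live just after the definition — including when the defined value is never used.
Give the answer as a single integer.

Answer: 4

Analysis:
Per-block:
  b0: def={g,i,q} ue=∅
  b1: def={a,g,i} ue=∅
  b2: def={i} ue=∅
  b3: def={a,g,q} ue={q}
  b4: def={b} ue={q}
  b5: def={a,q} ue={q}
  b6: def={a} ue={b}
  b7: def={b,g} ue=∅
  b8: def={a,q} ue={i}

Backward fixpoint:
  live b0: ∅→{q}
  live b1: {q}→{i,q}
  live b2: {q}→{i,q}
  live b3: {i,q}→{i}
  live b4: {i,q}→{b,i,q}
  live b5: {b,i,q}→{b,i,q}
  live b6: {b}→∅
  live b7: {i}→{i}
  live b8: {i}→∅

Interfere edges:
  a: {b,i,q}
  b: {a,g,i,q}
  g: {b,i,q}
  i: {a,b,g,q}
  q: {a,b,g,i}

Chromatic number:
  {a,b,i,q} pairwise interfere (4-clique) ⇒ χ ≥ 4
  assign a→r3 b→r0 g→r3 i→r1 q→r2 — no edge inside a register ⇒ χ ≤ 4
  χ = 4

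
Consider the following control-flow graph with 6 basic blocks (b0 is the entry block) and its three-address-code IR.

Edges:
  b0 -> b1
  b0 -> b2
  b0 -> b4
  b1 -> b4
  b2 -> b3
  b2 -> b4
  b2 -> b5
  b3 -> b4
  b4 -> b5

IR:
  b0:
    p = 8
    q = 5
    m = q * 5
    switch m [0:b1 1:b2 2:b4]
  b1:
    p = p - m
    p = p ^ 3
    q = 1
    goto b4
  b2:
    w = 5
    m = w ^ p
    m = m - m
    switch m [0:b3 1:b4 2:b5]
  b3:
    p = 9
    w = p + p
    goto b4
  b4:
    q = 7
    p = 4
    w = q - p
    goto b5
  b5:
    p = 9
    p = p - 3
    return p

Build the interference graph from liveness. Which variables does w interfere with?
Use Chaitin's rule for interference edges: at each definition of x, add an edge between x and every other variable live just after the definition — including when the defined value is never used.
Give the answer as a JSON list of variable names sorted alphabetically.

Per-block:
  b0: {m,p,q} / ∅
  b1: {p,q} / {m,p}
  b2: {m,w} / {p}
  b3: {p,w} / ∅
  b4: {p,q,w} / ∅
  b5: {p} / ∅

Live sets:
  b0 li=∅ lo={m,p}
  b1 li={m,p} lo=∅
  b2 li={p} lo=∅
  b3 li=∅ lo=∅
  b4 li=∅ lo=∅
  b5 li=∅ lo=∅

Interference:
  m — {p}
  p — {m,q,w}
  q — {p}
  w — {p}

N(w) = ["p"]

Answer: ["p"]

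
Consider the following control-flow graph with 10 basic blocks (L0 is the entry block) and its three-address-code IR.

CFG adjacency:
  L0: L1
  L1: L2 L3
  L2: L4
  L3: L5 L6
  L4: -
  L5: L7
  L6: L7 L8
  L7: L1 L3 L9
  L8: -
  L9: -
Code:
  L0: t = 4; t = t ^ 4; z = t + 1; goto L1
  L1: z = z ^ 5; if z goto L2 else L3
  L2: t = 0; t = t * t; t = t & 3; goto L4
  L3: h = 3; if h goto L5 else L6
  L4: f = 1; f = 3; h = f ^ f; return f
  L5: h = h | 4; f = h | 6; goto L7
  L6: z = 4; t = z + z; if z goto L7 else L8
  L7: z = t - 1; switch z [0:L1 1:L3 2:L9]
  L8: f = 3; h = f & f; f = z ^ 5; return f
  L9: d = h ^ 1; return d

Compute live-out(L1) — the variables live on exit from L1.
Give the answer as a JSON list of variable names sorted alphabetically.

Answer: ["t"]

Analysis:
Block summaries:
  L0: def={t,z} ue=∅
  L1: def={z} ue={z}
  L2: def={t} ue=∅
  L3: def={h} ue=∅
  L4: def={f,h} ue=∅
  L5: def={f,h} ue={h}
  L6: def={t,z} ue=∅
  L7: def={z} ue={t}
  L8: def={f,h} ue={z}
  L9: def={d} ue={h}

Liveness:
  live L0: ∅→{t,z}
  live L1: {t,z}→{t}
  live L2: ∅→∅
  live L3: {t}→{h,t}
  live L4: ∅→∅
  live L5: {h,t}→{h,t}
  live L6: {h}→{h,t,z}
  live L7: {h,t}→{h,t,z}
  live L8: {z}→∅
  live L9: {h}→∅

live-out(L1) = ["t"]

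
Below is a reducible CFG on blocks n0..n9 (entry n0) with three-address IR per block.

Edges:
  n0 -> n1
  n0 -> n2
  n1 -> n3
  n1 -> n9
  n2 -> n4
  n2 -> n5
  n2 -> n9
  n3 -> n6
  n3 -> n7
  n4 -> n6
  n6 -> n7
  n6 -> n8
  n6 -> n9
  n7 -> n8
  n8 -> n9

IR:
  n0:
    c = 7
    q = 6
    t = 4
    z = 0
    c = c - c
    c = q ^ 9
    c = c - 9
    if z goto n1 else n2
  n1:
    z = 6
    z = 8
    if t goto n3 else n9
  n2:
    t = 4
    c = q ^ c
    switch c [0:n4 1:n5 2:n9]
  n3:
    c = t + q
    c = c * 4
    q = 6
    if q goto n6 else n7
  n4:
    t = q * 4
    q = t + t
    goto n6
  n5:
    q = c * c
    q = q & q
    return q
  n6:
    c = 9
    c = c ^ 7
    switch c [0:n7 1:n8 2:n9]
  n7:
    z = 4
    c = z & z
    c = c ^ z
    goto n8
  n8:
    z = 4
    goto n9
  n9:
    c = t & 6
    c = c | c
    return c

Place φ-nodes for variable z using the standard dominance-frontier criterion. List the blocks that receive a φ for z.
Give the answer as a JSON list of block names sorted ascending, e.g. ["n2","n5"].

Answer: ["n6", "n7", "n8", "n9"]

Analysis:
idom tree: n1←n0 n2←n0 n3←n1 n4←n2 n5←n2 n6←n0 n7←n0 n8←n0 n9←n0
Dom∩ at merges:
  n6: preds {n3,n4}: {n0,n1,n3} ∩ {n0,n2,n4} = {n0}; idom=n0
  n7: preds {n3,n6}: {n0,n1,n3} ∩ {n0,n6} = {n0}; idom=n0
  n8: preds {n6,n7}: {n0,n6} ∩ {n0,n7} = {n0}; idom=n0
  n9: preds {n1,n2,n6,n8}: {n0,n1} ∩ {n0,n2} ∩ {n0,n6} ∩ {n0,n8} = {n0}; idom=n0

DF walk-up:
  join n6 pred n3: n3→n1 stop@n0
  join n6 pred n4: n4→n2 stop@n0
  join n7 pred n3: n3→n1 stop@n0
  join n7 pred n6: n6 stop@n0
  join n8 pred n6: n6 stop@n0
  join n8 pred n7: n7 stop@n0
  join n9 pred n1: n1 stop@n0
  join n9 pred n2: n2 stop@n0
  join n9 pred n6: n6 stop@n0
  join n9 pred n8: n8 stop@n0
  DF(n0)=∅
  DF(n1)={n6,n7,n9}
  DF(n2)={n6,n9}
  DF(n3)={n6,n7}
  DF(n4)={n6}
  DF(n5)=∅
  DF(n6)={n7,n8,n9}
  DF(n7)={n8}
  DF(n8)={n9}
  DF(n9)=∅

φ for z: defs {n0,n1,n7,n8}
  DF⁺ = {n6,n7,n8,n9}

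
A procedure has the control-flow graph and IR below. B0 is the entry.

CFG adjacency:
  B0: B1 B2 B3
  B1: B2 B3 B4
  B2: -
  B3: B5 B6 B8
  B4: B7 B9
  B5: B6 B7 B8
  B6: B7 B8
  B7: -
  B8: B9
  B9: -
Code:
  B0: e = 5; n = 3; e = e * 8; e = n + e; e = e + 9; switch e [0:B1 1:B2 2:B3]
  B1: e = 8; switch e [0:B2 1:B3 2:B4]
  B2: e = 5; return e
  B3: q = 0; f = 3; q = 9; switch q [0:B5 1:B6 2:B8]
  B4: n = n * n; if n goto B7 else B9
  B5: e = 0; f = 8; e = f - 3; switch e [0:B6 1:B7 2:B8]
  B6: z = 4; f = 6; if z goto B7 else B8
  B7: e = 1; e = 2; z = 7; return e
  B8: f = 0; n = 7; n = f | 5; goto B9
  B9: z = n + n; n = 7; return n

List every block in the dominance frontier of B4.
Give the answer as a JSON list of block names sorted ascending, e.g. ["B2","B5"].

Answer: ["B7", "B9"]

Derivation:
idom tree: B1←B0 B2←B0 B3←B0 B4←B1 B5←B3 B6←B3 B7←B0 B8←B3 B9←B0
Join-block Dom:
  B2: preds {B0,B1}: {B0} ∩ {B0,B1} = {B0}; idom=B0
  B3: preds {B0,B1}: {B0} ∩ {B0,B1} = {B0}; idom=B0
  B6: preds {B3,B5}: {B0,B3} ∩ {B0,B3,B5} = {B0,B3}; idom=B3
  B7: preds {B4,B5,B6}: {B0,B1,B4} ∩ {B0,B3,B5} ∩ {B0,B3,B6} = {B0}; idom=B0
  B8: preds {B3,B5,B6}: {B0,B3} ∩ {B0,B3,B5} ∩ {B0,B3,B6} = {B0,B3}; idom=B3
  B9: preds {B4,B8}: {B0,B1,B4} ∩ {B0,B3,B8} = {B0}; idom=B0

DF derivation:
  B2←B0: walk · to B0
  B2←B1: walk B1 to B0
  B3←B0: walk · to B0
  B3←B1: walk B1 to B0
  B6←B3: walk · to B3
  B6←B5: walk B5 to B3
  B7←B4: walk B4→B1 to B0
  B7←B5: walk B5→B3 to B0
  B7←B6: walk B6→B3 to B0
  B8←B3: walk · to B3
  B8←B5: walk B5 to B3
  B8←B6: walk B6 to B3
  B9←B4: walk B4→B1 to B0
  B9←B8: walk B8→B3 to B0
  DF(B0)=∅
  DF(B1)={B2,B3,B7,B9}
  DF(B2)=∅
  DF(B3)={B7,B9}
  DF(B4)={B7,B9}
  DF(B5)={B6,B7,B8}
  DF(B6)={B7,B8}
  DF(B7)=∅
  DF(B8)={B9}
  DF(B9)=∅

DF(B4) = ["B7", "B9"]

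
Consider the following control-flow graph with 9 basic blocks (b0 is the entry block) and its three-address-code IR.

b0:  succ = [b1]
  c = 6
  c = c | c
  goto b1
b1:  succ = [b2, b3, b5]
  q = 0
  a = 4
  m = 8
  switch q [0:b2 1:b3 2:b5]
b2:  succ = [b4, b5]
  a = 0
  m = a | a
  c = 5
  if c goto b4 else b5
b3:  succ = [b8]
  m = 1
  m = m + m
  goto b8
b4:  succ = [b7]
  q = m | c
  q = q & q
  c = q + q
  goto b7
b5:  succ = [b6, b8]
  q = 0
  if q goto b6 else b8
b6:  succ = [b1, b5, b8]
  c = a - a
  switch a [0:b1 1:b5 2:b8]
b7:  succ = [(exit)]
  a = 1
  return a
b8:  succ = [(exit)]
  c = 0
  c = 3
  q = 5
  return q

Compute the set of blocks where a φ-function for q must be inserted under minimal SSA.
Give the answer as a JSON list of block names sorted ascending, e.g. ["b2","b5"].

Answer: ["b1", "b5", "b8"]

Derivation:
idom tree: b1←b0 b2←b1 b3←b1 b4←b2 b5←b1 b6←b5 b7←b4 b8←b1
Join-block Dom:
  b1: preds {b0,b6}: {b0} ∩ {b0,b1,b5,b6} = {b0}; idom=b0
  b5: preds {b1,b2,b6}: {b0,b1} ∩ {b0,b1,b2} ∩ {b0,b1,b5,b6} = {b0,b1}; idom=b1
  b8: preds {b3,b5,b6}: {b0,b1,b3} ∩ {b0,b1,b5} ∩ {b0,b1,b5,b6} = {b0,b1}; idom=b1

DF walk-up:
  join b1 pred b0: · stop@b0
  join b1 pred b6: b6→b5→b1 stop@b0
  join b5 pred b1: · stop@b1
  join b5 pred b2: b2 stop@b1
  join b5 pred b6: b6→b5 stop@b1
  join b8 pred b3: b3 stop@b1
  join b8 pred b5: b5 stop@b1
  join b8 pred b6: b6→b5 stop@b1
  DF(b0)=∅
  DF(b1)={b1}
  DF(b2)={b5}
  DF(b3)={b8}
  DF(b4)=∅
  DF(b5)={b1,b5,b8}
  DF(b6)={b1,b5,b8}
  DF(b7)=∅
  DF(b8)=∅

φ for q: defs {b1,b4,b5,b8}
  DF⁺ = {b1,b5,b8}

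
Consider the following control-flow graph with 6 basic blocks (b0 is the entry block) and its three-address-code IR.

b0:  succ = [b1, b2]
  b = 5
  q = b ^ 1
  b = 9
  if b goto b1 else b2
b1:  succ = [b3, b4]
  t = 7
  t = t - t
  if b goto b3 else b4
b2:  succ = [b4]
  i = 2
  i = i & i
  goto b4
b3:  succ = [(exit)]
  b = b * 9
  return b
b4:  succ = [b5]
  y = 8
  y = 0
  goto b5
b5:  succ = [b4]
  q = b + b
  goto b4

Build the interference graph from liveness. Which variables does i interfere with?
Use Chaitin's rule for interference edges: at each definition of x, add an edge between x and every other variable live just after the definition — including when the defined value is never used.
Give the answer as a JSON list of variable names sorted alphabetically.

Answer: ["b"]

Derivation:
def/use:
  b0: {b,q} / ∅
  b1: {t} / {b}
  b2: {i} / ∅
  b3: {b} / {b}
  b4: {y} / ∅
  b5: {q} / {b}

Backward fixpoint:
  b0 li=∅ lo={b}
  b1 li={b} lo={b}
  b2 li={b} lo={b}
  b3 li={b} lo=∅
  b4 li={b} lo={b}
  b5 li={b} lo={b}

Interference:
  b: {i,q,t,y}
  i: {b}
  q: {b}
  t: {b}
  y: {b}

N(i) = ["b"]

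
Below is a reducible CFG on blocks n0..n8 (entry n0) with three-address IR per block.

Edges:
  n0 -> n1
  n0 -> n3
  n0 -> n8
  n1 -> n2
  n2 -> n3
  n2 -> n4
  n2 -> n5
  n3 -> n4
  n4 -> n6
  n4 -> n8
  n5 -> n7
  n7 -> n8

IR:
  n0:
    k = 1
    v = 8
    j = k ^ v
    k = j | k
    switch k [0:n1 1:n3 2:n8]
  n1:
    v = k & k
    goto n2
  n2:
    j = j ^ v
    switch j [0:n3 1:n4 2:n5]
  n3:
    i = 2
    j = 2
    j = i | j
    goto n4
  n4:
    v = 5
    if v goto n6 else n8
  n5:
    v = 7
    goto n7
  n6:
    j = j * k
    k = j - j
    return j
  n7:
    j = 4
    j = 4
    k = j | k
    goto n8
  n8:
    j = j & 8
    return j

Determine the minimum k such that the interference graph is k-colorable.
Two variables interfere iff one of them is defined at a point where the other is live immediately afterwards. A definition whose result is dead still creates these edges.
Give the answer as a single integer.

Block summaries:
  n0 def {j,k,v} use ∅
  n1 def {v} use {k}
  n2 def {j} use {j,v}
  n3 def {i,j} use ∅
  n4 def {v} use ∅
  n5 def {v} use ∅
  n6 def {j,k} use {j,k}
  n7 def {j,k} use {k}
  n8 def {j} use {j}

Backward fixpoint:
  n0 li=∅ lo={j,k}
  n1 li={j,k} lo={j,k,v}
  n2 li={j,k,v} lo={j,k}
  n3 li={k} lo={j,k}
  n4 li={j,k} lo={j,k}
  n5 li={k} lo={k}
  n6 li={j,k} lo=∅
  n7 li={k} lo={j}
  n8 li={j} lo=∅

Interference:
  i — {j,k}
  j — {i,k,v}
  k — {i,j,v}
  v — {j,k}

Chromatic number:
  clique {i,j,k} ⇒ need ≥ 3
  assign i→c2 j→c0 k→c1 v→c2 — no edge inside a register ⇒ χ ≤ 3
  χ = 3

Answer: 3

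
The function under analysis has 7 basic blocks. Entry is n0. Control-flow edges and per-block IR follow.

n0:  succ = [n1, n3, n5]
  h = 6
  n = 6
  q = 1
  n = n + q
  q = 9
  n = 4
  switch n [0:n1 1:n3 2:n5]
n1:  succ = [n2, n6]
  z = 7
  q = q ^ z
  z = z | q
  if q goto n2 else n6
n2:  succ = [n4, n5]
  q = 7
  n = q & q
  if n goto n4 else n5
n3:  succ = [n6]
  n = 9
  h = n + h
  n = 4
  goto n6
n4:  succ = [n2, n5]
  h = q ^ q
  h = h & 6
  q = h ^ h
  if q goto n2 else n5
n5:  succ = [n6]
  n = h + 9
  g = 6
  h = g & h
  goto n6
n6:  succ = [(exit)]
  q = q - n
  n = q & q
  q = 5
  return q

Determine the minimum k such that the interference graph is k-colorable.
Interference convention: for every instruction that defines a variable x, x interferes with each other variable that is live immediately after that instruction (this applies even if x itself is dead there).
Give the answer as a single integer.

Answer: 4

Analysis:
Block summaries:
  n0: {h,n,q} / ∅
  n1: {q,z} / {q}
  n2: {n,q} / ∅
  n3: {h,n} / {h}
  n4: {h,q} / {q}
  n5: {g,h,n} / {h}
  n6: {n,q} / {n,q}

Liveness:
  n0 li=∅ lo={h,n,q}
  n1 li={h,n,q} lo={h,n,q}
  n2 li={h} lo={h,q}
  n3 li={h,q} lo={n,q}
  n4 li={q} lo={h,q}
  n5 li={h,q} lo={n,q}
  n6 li={n,q} lo=∅

Conflict graph:
  g — {h,n,q}
  h — {g,n,q,z}
  n — {g,h,q,z}
  q — {g,h,n,z}
  z — {h,n,q}

Colouring:
  lower bound: {g,h,n,q} mutually conflict ⇒ χ ≥ 4
  4-colouring: R0={h}  R1={n}  R2={q}  R3={g,z}
  χ = 4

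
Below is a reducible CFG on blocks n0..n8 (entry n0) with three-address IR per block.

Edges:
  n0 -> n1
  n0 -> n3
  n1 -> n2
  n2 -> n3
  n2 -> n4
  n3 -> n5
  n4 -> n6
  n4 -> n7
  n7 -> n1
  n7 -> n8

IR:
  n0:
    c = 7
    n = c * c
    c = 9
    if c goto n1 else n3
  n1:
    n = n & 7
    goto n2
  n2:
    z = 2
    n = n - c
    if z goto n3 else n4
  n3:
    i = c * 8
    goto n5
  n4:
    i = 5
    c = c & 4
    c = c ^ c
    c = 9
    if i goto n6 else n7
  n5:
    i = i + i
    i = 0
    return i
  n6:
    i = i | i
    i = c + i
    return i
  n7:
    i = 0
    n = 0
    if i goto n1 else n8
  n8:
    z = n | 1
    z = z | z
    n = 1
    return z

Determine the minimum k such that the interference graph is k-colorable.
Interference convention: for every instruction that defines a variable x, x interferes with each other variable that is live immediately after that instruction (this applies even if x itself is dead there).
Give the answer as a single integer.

Block summaries:
  n0: {c,n} / ∅
  n1: {n} / {n}
  n2: {n,z} / {c,n}
  n3: {i} / {c}
  n4: {c,i} / {c}
  n5: {i} / {i}
  n6: {i} / {c,i}
  n7: {i,n} / ∅
  n8: {n,z} / {n}

Live sets:
  n0 li=∅ lo={c,n}
  n1 li={c,n} lo={c,n}
  n2 li={c,n} lo={c}
  n3 li={c} lo={i}
  n4 li={c} lo={c,i}
  n5 li={i} lo=∅
  n6 li={c,i} lo=∅
  n7 li={c} lo={c,n}
  n8 li={n} lo=∅

Conflict graph:
  c↔{i,n,z}
  i↔{c,n}
  n↔{c,i,z}
  z↔{c,n}

Registers:
  clique {c,i,n} ⇒ need ≥ 3
  assign c→r0 i→r2 n→r1 z→r2 — no edge inside a register ⇒ χ ≤ 3
  χ = 3

Answer: 3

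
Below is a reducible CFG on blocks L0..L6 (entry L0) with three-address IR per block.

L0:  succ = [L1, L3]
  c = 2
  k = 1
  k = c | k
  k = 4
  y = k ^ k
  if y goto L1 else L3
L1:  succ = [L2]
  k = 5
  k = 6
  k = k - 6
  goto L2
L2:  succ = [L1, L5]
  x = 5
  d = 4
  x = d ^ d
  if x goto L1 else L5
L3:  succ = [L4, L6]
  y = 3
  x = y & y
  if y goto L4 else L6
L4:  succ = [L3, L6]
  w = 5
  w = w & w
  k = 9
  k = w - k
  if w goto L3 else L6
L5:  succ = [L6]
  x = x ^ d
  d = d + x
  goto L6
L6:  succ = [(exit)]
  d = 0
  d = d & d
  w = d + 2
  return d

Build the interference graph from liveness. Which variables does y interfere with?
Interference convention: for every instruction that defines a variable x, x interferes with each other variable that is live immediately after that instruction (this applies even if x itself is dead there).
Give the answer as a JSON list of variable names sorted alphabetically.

Answer: ["x"]

Derivation:
Per-block:
  L0 def {c,k,y} use ∅
  L1 def {k} use ∅
  L2 def {d,x} use ∅
  L3 def {x,y} use ∅
  L4 def {k,w} use ∅
  L5 def {d,x} use {d,x}
  L6 def {d,w} use ∅

Backward fixpoint:
  live L0: ∅→∅
  live L1: ∅→∅
  live L2: ∅→{d,x}
  live L3: ∅→∅
  live L4: ∅→∅
  live L5: {d,x}→∅
  live L6: ∅→∅

Interfere edges:
  c↔{k}
  d↔{w,x}
  k↔{c,w}
  w↔{d,k}
  x↔{d,y}
  y↔{x}

N(y) = ["x"]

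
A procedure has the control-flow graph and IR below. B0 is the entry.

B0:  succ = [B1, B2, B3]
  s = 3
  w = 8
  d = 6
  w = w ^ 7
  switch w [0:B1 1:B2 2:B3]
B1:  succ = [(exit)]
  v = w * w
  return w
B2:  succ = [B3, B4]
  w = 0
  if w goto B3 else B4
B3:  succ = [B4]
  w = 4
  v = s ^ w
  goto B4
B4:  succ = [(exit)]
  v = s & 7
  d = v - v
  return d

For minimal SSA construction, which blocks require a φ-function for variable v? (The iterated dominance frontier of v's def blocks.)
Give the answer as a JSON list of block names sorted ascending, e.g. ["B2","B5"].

idom tree: B1←B0 B2←B0 B3←B0 B4←B0
Dom at joins:
  B3: preds {B0,B2}: {B0} ∩ {B0,B2} = {B0}; idom=B0
  B4: preds {B2,B3}: {B0,B2} ∩ {B0,B3} = {B0}; idom=B0

DF derivation:
  join B3 pred B0: · stop@B0
  join B3 pred B2: B2 stop@B0
  join B4 pred B2: B2 stop@B0
  join B4 pred B3: B3 stop@B0
  DF(B0)=∅
  DF(B1)=∅
  DF(B2)={B3,B4}
  DF(B3)={B4}
  DF(B4)=∅

φ for v: defs {B1,B3,B4}
  DF⁺ = {B4}

Answer: ["B4"]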